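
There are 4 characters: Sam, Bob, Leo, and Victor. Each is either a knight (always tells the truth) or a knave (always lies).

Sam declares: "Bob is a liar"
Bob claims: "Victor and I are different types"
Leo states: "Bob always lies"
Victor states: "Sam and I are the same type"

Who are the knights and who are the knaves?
Sam is a knight.
Bob is a knave.
Leo is a knight.
Victor is a knave.

Verification:
- Sam (knight) says "Bob is a liar" - this is TRUE because Bob is a knave.
- Bob (knave) says "Victor and I are different types" - this is FALSE (a lie) because Bob is a knave and Victor is a knave.
- Leo (knight) says "Bob always lies" - this is TRUE because Bob is a knave.
- Victor (knave) says "Sam and I are the same type" - this is FALSE (a lie) because Victor is a knave and Sam is a knight.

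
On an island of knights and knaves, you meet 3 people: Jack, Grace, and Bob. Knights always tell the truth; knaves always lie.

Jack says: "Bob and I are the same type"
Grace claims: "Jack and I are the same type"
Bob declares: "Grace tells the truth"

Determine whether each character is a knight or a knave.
Jack is a knight.
Grace is a knight.
Bob is a knight.

Verification:
- Jack (knight) says "Bob and I are the same type" - this is TRUE because Jack is a knight and Bob is a knight.
- Grace (knight) says "Jack and I are the same type" - this is TRUE because Grace is a knight and Jack is a knight.
- Bob (knight) says "Grace tells the truth" - this is TRUE because Grace is a knight.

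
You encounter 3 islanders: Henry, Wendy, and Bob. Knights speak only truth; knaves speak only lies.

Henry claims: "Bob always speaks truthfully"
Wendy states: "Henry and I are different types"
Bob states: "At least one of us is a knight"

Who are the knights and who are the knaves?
Henry is a knave.
Wendy is a knave.
Bob is a knave.

Verification:
- Henry (knave) says "Bob always speaks truthfully" - this is FALSE (a lie) because Bob is a knave.
- Wendy (knave) says "Henry and I are different types" - this is FALSE (a lie) because Wendy is a knave and Henry is a knave.
- Bob (knave) says "At least one of us is a knight" - this is FALSE (a lie) because no one is a knight.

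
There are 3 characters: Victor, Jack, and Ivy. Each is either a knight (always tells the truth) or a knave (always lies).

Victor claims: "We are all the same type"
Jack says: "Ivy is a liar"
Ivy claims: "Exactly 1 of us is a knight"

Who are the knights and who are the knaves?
Victor is a knave.
Jack is a knave.
Ivy is a knight.

Verification:
- Victor (knave) says "We are all the same type" - this is FALSE (a lie) because Ivy is a knight and Victor and Jack are knaves.
- Jack (knave) says "Ivy is a liar" - this is FALSE (a lie) because Ivy is a knight.
- Ivy (knight) says "Exactly 1 of us is a knight" - this is TRUE because there are 1 knights.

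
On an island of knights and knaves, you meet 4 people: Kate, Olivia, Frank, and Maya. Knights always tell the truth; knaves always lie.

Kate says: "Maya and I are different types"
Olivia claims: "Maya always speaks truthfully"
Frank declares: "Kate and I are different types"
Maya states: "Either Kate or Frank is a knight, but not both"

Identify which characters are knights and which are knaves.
Kate is a knave.
Olivia is a knave.
Frank is a knave.
Maya is a knave.

Verification:
- Kate (knave) says "Maya and I are different types" - this is FALSE (a lie) because Kate is a knave and Maya is a knave.
- Olivia (knave) says "Maya always speaks truthfully" - this is FALSE (a lie) because Maya is a knave.
- Frank (knave) says "Kate and I are different types" - this is FALSE (a lie) because Frank is a knave and Kate is a knave.
- Maya (knave) says "Either Kate or Frank is a knight, but not both" - this is FALSE (a lie) because Kate is a knave and Frank is a knave.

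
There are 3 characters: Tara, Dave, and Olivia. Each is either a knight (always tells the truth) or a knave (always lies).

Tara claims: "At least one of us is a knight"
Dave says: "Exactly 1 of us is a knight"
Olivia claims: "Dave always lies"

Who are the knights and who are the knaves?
Tara is a knight.
Dave is a knave.
Olivia is a knight.

Verification:
- Tara (knight) says "At least one of us is a knight" - this is TRUE because Tara and Olivia are knights.
- Dave (knave) says "Exactly 1 of us is a knight" - this is FALSE (a lie) because there are 2 knights.
- Olivia (knight) says "Dave always lies" - this is TRUE because Dave is a knave.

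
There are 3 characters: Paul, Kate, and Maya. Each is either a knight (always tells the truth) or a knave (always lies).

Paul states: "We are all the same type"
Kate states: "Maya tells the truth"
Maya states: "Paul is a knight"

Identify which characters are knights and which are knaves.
Paul is a knight.
Kate is a knight.
Maya is a knight.

Verification:
- Paul (knight) says "We are all the same type" - this is TRUE because Paul, Kate, and Maya are knights.
- Kate (knight) says "Maya tells the truth" - this is TRUE because Maya is a knight.
- Maya (knight) says "Paul is a knight" - this is TRUE because Paul is a knight.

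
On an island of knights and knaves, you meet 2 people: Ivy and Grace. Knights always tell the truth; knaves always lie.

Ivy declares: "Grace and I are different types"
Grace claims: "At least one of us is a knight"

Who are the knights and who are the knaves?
Ivy is a knave.
Grace is a knave.

Verification:
- Ivy (knave) says "Grace and I are different types" - this is FALSE (a lie) because Ivy is a knave and Grace is a knave.
- Grace (knave) says "At least one of us is a knight" - this is FALSE (a lie) because no one is a knight.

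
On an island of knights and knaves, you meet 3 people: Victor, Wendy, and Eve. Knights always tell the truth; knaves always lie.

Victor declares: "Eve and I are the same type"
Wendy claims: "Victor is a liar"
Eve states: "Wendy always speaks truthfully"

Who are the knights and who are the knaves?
Victor is a knave.
Wendy is a knight.
Eve is a knight.

Verification:
- Victor (knave) says "Eve and I are the same type" - this is FALSE (a lie) because Victor is a knave and Eve is a knight.
- Wendy (knight) says "Victor is a liar" - this is TRUE because Victor is a knave.
- Eve (knight) says "Wendy always speaks truthfully" - this is TRUE because Wendy is a knight.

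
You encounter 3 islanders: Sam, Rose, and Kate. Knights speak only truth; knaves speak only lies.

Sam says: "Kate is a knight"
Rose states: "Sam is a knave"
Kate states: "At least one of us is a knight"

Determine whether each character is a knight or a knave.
Sam is a knight.
Rose is a knave.
Kate is a knight.

Verification:
- Sam (knight) says "Kate is a knight" - this is TRUE because Kate is a knight.
- Rose (knave) says "Sam is a knave" - this is FALSE (a lie) because Sam is a knight.
- Kate (knight) says "At least one of us is a knight" - this is TRUE because Sam and Kate are knights.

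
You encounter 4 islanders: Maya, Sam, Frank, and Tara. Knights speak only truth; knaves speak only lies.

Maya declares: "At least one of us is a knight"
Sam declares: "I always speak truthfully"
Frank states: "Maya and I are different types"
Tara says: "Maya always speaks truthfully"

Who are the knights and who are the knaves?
Maya is a knave.
Sam is a knave.
Frank is a knave.
Tara is a knave.

Verification:
- Maya (knave) says "At least one of us is a knight" - this is FALSE (a lie) because no one is a knight.
- Sam (knave) says "I always speak truthfully" - this is FALSE (a lie) because Sam is a knave.
- Frank (knave) says "Maya and I are different types" - this is FALSE (a lie) because Frank is a knave and Maya is a knave.
- Tara (knave) says "Maya always speaks truthfully" - this is FALSE (a lie) because Maya is a knave.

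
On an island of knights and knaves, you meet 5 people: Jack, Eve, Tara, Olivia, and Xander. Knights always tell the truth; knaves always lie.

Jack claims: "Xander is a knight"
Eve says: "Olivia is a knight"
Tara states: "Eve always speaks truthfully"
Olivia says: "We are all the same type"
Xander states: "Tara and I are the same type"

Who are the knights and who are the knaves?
Jack is a knight.
Eve is a knight.
Tara is a knight.
Olivia is a knight.
Xander is a knight.

Verification:
- Jack (knight) says "Xander is a knight" - this is TRUE because Xander is a knight.
- Eve (knight) says "Olivia is a knight" - this is TRUE because Olivia is a knight.
- Tara (knight) says "Eve always speaks truthfully" - this is TRUE because Eve is a knight.
- Olivia (knight) says "We are all the same type" - this is TRUE because Jack, Eve, Tara, Olivia, and Xander are knights.
- Xander (knight) says "Tara and I are the same type" - this is TRUE because Xander is a knight and Tara is a knight.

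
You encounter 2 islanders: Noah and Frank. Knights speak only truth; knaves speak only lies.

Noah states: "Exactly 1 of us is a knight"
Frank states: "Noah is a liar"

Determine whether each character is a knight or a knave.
Noah is a knight.
Frank is a knave.

Verification:
- Noah (knight) says "Exactly 1 of us is a knight" - this is TRUE because there are 1 knights.
- Frank (knave) says "Noah is a liar" - this is FALSE (a lie) because Noah is a knight.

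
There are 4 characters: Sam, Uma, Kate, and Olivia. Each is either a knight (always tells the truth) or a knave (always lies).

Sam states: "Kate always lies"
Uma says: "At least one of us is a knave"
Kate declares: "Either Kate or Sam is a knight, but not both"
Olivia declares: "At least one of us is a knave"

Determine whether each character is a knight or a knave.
Sam is a knave.
Uma is a knight.
Kate is a knight.
Olivia is a knight.

Verification:
- Sam (knave) says "Kate always lies" - this is FALSE (a lie) because Kate is a knight.
- Uma (knight) says "At least one of us is a knave" - this is TRUE because Sam is a knave.
- Kate (knight) says "Either Kate or Sam is a knight, but not both" - this is TRUE because Kate is a knight and Sam is a knave.
- Olivia (knight) says "At least one of us is a knave" - this is TRUE because Sam is a knave.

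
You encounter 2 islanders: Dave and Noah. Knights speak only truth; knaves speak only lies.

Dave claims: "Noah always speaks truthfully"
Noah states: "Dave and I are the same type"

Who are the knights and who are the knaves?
Dave is a knight.
Noah is a knight.

Verification:
- Dave (knight) says "Noah always speaks truthfully" - this is TRUE because Noah is a knight.
- Noah (knight) says "Dave and I are the same type" - this is TRUE because Noah is a knight and Dave is a knight.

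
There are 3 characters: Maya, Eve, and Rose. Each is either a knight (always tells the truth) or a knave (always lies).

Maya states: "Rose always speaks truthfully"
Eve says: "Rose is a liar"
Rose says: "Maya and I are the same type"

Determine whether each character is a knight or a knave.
Maya is a knight.
Eve is a knave.
Rose is a knight.

Verification:
- Maya (knight) says "Rose always speaks truthfully" - this is TRUE because Rose is a knight.
- Eve (knave) says "Rose is a liar" - this is FALSE (a lie) because Rose is a knight.
- Rose (knight) says "Maya and I are the same type" - this is TRUE because Rose is a knight and Maya is a knight.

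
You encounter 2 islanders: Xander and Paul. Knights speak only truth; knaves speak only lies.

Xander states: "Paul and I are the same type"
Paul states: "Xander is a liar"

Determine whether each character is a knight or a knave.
Xander is a knave.
Paul is a knight.

Verification:
- Xander (knave) says "Paul and I are the same type" - this is FALSE (a lie) because Xander is a knave and Paul is a knight.
- Paul (knight) says "Xander is a liar" - this is TRUE because Xander is a knave.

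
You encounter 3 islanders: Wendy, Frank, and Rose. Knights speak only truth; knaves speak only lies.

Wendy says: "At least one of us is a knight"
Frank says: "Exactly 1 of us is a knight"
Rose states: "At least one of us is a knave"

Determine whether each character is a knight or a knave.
Wendy is a knight.
Frank is a knave.
Rose is a knight.

Verification:
- Wendy (knight) says "At least one of us is a knight" - this is TRUE because Wendy and Rose are knights.
- Frank (knave) says "Exactly 1 of us is a knight" - this is FALSE (a lie) because there are 2 knights.
- Rose (knight) says "At least one of us is a knave" - this is TRUE because Frank is a knave.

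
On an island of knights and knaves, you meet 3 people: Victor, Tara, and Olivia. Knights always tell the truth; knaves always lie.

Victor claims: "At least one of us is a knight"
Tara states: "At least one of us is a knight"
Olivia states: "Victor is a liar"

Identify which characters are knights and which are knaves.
Victor is a knight.
Tara is a knight.
Olivia is a knave.

Verification:
- Victor (knight) says "At least one of us is a knight" - this is TRUE because Victor and Tara are knights.
- Tara (knight) says "At least one of us is a knight" - this is TRUE because Victor and Tara are knights.
- Olivia (knave) says "Victor is a liar" - this is FALSE (a lie) because Victor is a knight.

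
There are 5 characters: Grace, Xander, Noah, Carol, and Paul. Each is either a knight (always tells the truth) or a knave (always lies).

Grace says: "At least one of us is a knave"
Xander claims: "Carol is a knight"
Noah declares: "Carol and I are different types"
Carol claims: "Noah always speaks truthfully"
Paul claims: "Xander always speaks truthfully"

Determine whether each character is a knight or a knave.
Grace is a knight.
Xander is a knave.
Noah is a knave.
Carol is a knave.
Paul is a knave.

Verification:
- Grace (knight) says "At least one of us is a knave" - this is TRUE because Xander, Noah, Carol, and Paul are knaves.
- Xander (knave) says "Carol is a knight" - this is FALSE (a lie) because Carol is a knave.
- Noah (knave) says "Carol and I are different types" - this is FALSE (a lie) because Noah is a knave and Carol is a knave.
- Carol (knave) says "Noah always speaks truthfully" - this is FALSE (a lie) because Noah is a knave.
- Paul (knave) says "Xander always speaks truthfully" - this is FALSE (a lie) because Xander is a knave.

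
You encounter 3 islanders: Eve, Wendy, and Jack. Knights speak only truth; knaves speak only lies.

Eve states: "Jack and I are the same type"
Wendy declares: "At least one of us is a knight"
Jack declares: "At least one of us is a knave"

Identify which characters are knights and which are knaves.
Eve is a knave.
Wendy is a knight.
Jack is a knight.

Verification:
- Eve (knave) says "Jack and I are the same type" - this is FALSE (a lie) because Eve is a knave and Jack is a knight.
- Wendy (knight) says "At least one of us is a knight" - this is TRUE because Wendy and Jack are knights.
- Jack (knight) says "At least one of us is a knave" - this is TRUE because Eve is a knave.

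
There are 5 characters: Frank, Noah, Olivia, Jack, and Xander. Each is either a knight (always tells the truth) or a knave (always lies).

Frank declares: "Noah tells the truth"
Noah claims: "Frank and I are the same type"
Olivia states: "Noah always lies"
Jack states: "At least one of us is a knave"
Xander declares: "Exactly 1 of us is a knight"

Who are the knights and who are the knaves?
Frank is a knight.
Noah is a knight.
Olivia is a knave.
Jack is a knight.
Xander is a knave.

Verification:
- Frank (knight) says "Noah tells the truth" - this is TRUE because Noah is a knight.
- Noah (knight) says "Frank and I are the same type" - this is TRUE because Noah is a knight and Frank is a knight.
- Olivia (knave) says "Noah always lies" - this is FALSE (a lie) because Noah is a knight.
- Jack (knight) says "At least one of us is a knave" - this is TRUE because Olivia and Xander are knaves.
- Xander (knave) says "Exactly 1 of us is a knight" - this is FALSE (a lie) because there are 3 knights.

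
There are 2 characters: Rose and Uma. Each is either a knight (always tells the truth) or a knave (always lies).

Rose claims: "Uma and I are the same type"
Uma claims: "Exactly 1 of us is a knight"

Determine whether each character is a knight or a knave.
Rose is a knave.
Uma is a knight.

Verification:
- Rose (knave) says "Uma and I are the same type" - this is FALSE (a lie) because Rose is a knave and Uma is a knight.
- Uma (knight) says "Exactly 1 of us is a knight" - this is TRUE because there are 1 knights.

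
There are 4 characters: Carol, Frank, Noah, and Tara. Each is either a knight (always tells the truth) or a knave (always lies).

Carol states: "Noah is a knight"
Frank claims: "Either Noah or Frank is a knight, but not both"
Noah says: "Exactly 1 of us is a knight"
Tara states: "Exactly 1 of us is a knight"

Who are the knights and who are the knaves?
Carol is a knave.
Frank is a knave.
Noah is a knave.
Tara is a knave.

Verification:
- Carol (knave) says "Noah is a knight" - this is FALSE (a lie) because Noah is a knave.
- Frank (knave) says "Either Noah or Frank is a knight, but not both" - this is FALSE (a lie) because Noah is a knave and Frank is a knave.
- Noah (knave) says "Exactly 1 of us is a knight" - this is FALSE (a lie) because there are 0 knights.
- Tara (knave) says "Exactly 1 of us is a knight" - this is FALSE (a lie) because there are 0 knights.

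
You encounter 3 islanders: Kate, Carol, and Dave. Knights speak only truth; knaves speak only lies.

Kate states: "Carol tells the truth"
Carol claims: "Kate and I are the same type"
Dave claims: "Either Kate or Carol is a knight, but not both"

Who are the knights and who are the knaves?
Kate is a knight.
Carol is a knight.
Dave is a knave.

Verification:
- Kate (knight) says "Carol tells the truth" - this is TRUE because Carol is a knight.
- Carol (knight) says "Kate and I are the same type" - this is TRUE because Carol is a knight and Kate is a knight.
- Dave (knave) says "Either Kate or Carol is a knight, but not both" - this is FALSE (a lie) because Kate is a knight and Carol is a knight.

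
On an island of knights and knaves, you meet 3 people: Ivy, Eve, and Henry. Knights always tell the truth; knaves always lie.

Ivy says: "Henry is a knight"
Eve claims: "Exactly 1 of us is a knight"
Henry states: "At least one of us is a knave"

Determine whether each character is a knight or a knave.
Ivy is a knight.
Eve is a knave.
Henry is a knight.

Verification:
- Ivy (knight) says "Henry is a knight" - this is TRUE because Henry is a knight.
- Eve (knave) says "Exactly 1 of us is a knight" - this is FALSE (a lie) because there are 2 knights.
- Henry (knight) says "At least one of us is a knave" - this is TRUE because Eve is a knave.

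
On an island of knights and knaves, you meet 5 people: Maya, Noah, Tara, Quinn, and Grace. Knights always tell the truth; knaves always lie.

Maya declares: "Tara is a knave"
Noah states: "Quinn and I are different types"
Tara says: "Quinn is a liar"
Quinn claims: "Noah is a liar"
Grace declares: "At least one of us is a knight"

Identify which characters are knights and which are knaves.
Maya is a knave.
Noah is a knight.
Tara is a knight.
Quinn is a knave.
Grace is a knight.

Verification:
- Maya (knave) says "Tara is a knave" - this is FALSE (a lie) because Tara is a knight.
- Noah (knight) says "Quinn and I are different types" - this is TRUE because Noah is a knight and Quinn is a knave.
- Tara (knight) says "Quinn is a liar" - this is TRUE because Quinn is a knave.
- Quinn (knave) says "Noah is a liar" - this is FALSE (a lie) because Noah is a knight.
- Grace (knight) says "At least one of us is a knight" - this is TRUE because Noah, Tara, and Grace are knights.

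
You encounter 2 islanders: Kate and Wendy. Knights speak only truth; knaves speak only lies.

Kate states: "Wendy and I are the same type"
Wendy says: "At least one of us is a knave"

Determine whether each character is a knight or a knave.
Kate is a knave.
Wendy is a knight.

Verification:
- Kate (knave) says "Wendy and I are the same type" - this is FALSE (a lie) because Kate is a knave and Wendy is a knight.
- Wendy (knight) says "At least one of us is a knave" - this is TRUE because Kate is a knave.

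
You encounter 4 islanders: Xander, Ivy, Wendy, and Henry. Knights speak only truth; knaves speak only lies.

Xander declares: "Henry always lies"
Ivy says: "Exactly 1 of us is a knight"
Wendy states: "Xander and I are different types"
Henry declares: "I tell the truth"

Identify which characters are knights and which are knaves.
Xander is a knave.
Ivy is a knave.
Wendy is a knight.
Henry is a knight.

Verification:
- Xander (knave) says "Henry always lies" - this is FALSE (a lie) because Henry is a knight.
- Ivy (knave) says "Exactly 1 of us is a knight" - this is FALSE (a lie) because there are 2 knights.
- Wendy (knight) says "Xander and I are different types" - this is TRUE because Wendy is a knight and Xander is a knave.
- Henry (knight) says "I tell the truth" - this is TRUE because Henry is a knight.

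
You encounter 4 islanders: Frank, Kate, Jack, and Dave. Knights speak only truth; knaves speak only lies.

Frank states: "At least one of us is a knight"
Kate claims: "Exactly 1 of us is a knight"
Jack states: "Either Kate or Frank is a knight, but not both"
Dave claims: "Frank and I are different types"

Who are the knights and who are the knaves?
Frank is a knave.
Kate is a knave.
Jack is a knave.
Dave is a knave.

Verification:
- Frank (knave) says "At least one of us is a knight" - this is FALSE (a lie) because no one is a knight.
- Kate (knave) says "Exactly 1 of us is a knight" - this is FALSE (a lie) because there are 0 knights.
- Jack (knave) says "Either Kate or Frank is a knight, but not both" - this is FALSE (a lie) because Kate is a knave and Frank is a knave.
- Dave (knave) says "Frank and I are different types" - this is FALSE (a lie) because Dave is a knave and Frank is a knave.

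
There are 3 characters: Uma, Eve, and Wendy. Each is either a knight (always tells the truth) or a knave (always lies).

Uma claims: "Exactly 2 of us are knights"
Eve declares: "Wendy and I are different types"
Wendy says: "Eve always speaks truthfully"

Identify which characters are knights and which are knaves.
Uma is a knave.
Eve is a knave.
Wendy is a knave.

Verification:
- Uma (knave) says "Exactly 2 of us are knights" - this is FALSE (a lie) because there are 0 knights.
- Eve (knave) says "Wendy and I are different types" - this is FALSE (a lie) because Eve is a knave and Wendy is a knave.
- Wendy (knave) says "Eve always speaks truthfully" - this is FALSE (a lie) because Eve is a knave.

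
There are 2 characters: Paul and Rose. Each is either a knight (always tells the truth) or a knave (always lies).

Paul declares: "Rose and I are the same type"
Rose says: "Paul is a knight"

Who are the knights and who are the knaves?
Paul is a knight.
Rose is a knight.

Verification:
- Paul (knight) says "Rose and I are the same type" - this is TRUE because Paul is a knight and Rose is a knight.
- Rose (knight) says "Paul is a knight" - this is TRUE because Paul is a knight.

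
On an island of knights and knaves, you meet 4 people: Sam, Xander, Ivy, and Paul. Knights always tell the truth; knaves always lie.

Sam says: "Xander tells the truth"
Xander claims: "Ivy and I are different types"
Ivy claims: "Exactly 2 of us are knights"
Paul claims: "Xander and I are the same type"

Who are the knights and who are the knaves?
Sam is a knight.
Xander is a knight.
Ivy is a knave.
Paul is a knight.

Verification:
- Sam (knight) says "Xander tells the truth" - this is TRUE because Xander is a knight.
- Xander (knight) says "Ivy and I are different types" - this is TRUE because Xander is a knight and Ivy is a knave.
- Ivy (knave) says "Exactly 2 of us are knights" - this is FALSE (a lie) because there are 3 knights.
- Paul (knight) says "Xander and I are the same type" - this is TRUE because Paul is a knight and Xander is a knight.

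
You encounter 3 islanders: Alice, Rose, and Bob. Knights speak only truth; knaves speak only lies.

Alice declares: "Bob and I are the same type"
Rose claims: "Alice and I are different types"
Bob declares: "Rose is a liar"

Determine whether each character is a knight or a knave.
Alice is a knave.
Rose is a knave.
Bob is a knight.

Verification:
- Alice (knave) says "Bob and I are the same type" - this is FALSE (a lie) because Alice is a knave and Bob is a knight.
- Rose (knave) says "Alice and I are different types" - this is FALSE (a lie) because Rose is a knave and Alice is a knave.
- Bob (knight) says "Rose is a liar" - this is TRUE because Rose is a knave.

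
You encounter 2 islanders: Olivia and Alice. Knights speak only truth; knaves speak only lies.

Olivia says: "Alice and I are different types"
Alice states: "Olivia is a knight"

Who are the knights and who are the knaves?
Olivia is a knave.
Alice is a knave.

Verification:
- Olivia (knave) says "Alice and I are different types" - this is FALSE (a lie) because Olivia is a knave and Alice is a knave.
- Alice (knave) says "Olivia is a knight" - this is FALSE (a lie) because Olivia is a knave.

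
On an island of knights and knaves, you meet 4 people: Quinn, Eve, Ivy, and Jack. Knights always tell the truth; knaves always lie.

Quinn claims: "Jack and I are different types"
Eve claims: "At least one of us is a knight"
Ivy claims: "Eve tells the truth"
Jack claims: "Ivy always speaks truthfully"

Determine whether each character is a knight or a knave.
Quinn is a knave.
Eve is a knave.
Ivy is a knave.
Jack is a knave.

Verification:
- Quinn (knave) says "Jack and I are different types" - this is FALSE (a lie) because Quinn is a knave and Jack is a knave.
- Eve (knave) says "At least one of us is a knight" - this is FALSE (a lie) because no one is a knight.
- Ivy (knave) says "Eve tells the truth" - this is FALSE (a lie) because Eve is a knave.
- Jack (knave) says "Ivy always speaks truthfully" - this is FALSE (a lie) because Ivy is a knave.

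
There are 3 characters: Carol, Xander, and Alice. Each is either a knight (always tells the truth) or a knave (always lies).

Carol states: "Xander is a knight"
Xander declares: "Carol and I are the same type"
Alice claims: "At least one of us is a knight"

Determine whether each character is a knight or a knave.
Carol is a knight.
Xander is a knight.
Alice is a knight.

Verification:
- Carol (knight) says "Xander is a knight" - this is TRUE because Xander is a knight.
- Xander (knight) says "Carol and I are the same type" - this is TRUE because Xander is a knight and Carol is a knight.
- Alice (knight) says "At least one of us is a knight" - this is TRUE because Carol, Xander, and Alice are knights.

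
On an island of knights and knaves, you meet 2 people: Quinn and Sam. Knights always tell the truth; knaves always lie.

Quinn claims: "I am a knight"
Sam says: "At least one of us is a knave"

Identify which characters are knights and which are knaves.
Quinn is a knave.
Sam is a knight.

Verification:
- Quinn (knave) says "I am a knight" - this is FALSE (a lie) because Quinn is a knave.
- Sam (knight) says "At least one of us is a knave" - this is TRUE because Quinn is a knave.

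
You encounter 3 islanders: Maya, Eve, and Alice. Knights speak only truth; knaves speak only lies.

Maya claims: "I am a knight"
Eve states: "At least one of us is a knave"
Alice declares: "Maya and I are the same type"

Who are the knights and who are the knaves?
Maya is a knight.
Eve is a knight.
Alice is a knave.

Verification:
- Maya (knight) says "I am a knight" - this is TRUE because Maya is a knight.
- Eve (knight) says "At least one of us is a knave" - this is TRUE because Alice is a knave.
- Alice (knave) says "Maya and I are the same type" - this is FALSE (a lie) because Alice is a knave and Maya is a knight.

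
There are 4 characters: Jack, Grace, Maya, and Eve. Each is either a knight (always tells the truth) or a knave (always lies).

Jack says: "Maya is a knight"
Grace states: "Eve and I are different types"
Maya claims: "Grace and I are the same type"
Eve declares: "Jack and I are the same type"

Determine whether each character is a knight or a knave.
Jack is a knight.
Grace is a knight.
Maya is a knight.
Eve is a knave.

Verification:
- Jack (knight) says "Maya is a knight" - this is TRUE because Maya is a knight.
- Grace (knight) says "Eve and I are different types" - this is TRUE because Grace is a knight and Eve is a knave.
- Maya (knight) says "Grace and I are the same type" - this is TRUE because Maya is a knight and Grace is a knight.
- Eve (knave) says "Jack and I are the same type" - this is FALSE (a lie) because Eve is a knave and Jack is a knight.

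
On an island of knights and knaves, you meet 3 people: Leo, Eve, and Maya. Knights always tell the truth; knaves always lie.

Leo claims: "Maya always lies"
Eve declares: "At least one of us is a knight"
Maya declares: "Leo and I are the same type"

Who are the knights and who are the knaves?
Leo is a knight.
Eve is a knight.
Maya is a knave.

Verification:
- Leo (knight) says "Maya always lies" - this is TRUE because Maya is a knave.
- Eve (knight) says "At least one of us is a knight" - this is TRUE because Leo and Eve are knights.
- Maya (knave) says "Leo and I are the same type" - this is FALSE (a lie) because Maya is a knave and Leo is a knight.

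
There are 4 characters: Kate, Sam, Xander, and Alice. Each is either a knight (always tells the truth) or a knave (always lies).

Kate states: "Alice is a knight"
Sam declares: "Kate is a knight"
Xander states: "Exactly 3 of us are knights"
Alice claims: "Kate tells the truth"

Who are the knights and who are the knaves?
Kate is a knave.
Sam is a knave.
Xander is a knave.
Alice is a knave.

Verification:
- Kate (knave) says "Alice is a knight" - this is FALSE (a lie) because Alice is a knave.
- Sam (knave) says "Kate is a knight" - this is FALSE (a lie) because Kate is a knave.
- Xander (knave) says "Exactly 3 of us are knights" - this is FALSE (a lie) because there are 0 knights.
- Alice (knave) says "Kate tells the truth" - this is FALSE (a lie) because Kate is a knave.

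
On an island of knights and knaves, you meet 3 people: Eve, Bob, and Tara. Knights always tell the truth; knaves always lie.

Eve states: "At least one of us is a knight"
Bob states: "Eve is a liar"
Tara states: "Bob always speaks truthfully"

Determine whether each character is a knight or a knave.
Eve is a knight.
Bob is a knave.
Tara is a knave.

Verification:
- Eve (knight) says "At least one of us is a knight" - this is TRUE because Eve is a knight.
- Bob (knave) says "Eve is a liar" - this is FALSE (a lie) because Eve is a knight.
- Tara (knave) says "Bob always speaks truthfully" - this is FALSE (a lie) because Bob is a knave.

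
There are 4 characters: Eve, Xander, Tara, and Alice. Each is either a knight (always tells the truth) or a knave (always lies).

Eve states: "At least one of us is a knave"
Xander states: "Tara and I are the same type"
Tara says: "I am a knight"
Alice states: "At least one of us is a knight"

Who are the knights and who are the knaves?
Eve is a knight.
Xander is a knave.
Tara is a knight.
Alice is a knight.

Verification:
- Eve (knight) says "At least one of us is a knave" - this is TRUE because Xander is a knave.
- Xander (knave) says "Tara and I are the same type" - this is FALSE (a lie) because Xander is a knave and Tara is a knight.
- Tara (knight) says "I am a knight" - this is TRUE because Tara is a knight.
- Alice (knight) says "At least one of us is a knight" - this is TRUE because Eve, Tara, and Alice are knights.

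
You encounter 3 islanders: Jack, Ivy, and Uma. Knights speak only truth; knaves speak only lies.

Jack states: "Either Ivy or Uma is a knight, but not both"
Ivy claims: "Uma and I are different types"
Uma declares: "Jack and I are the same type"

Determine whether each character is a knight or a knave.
Jack is a knight.
Ivy is a knight.
Uma is a knave.

Verification:
- Jack (knight) says "Either Ivy or Uma is a knight, but not both" - this is TRUE because Ivy is a knight and Uma is a knave.
- Ivy (knight) says "Uma and I are different types" - this is TRUE because Ivy is a knight and Uma is a knave.
- Uma (knave) says "Jack and I are the same type" - this is FALSE (a lie) because Uma is a knave and Jack is a knight.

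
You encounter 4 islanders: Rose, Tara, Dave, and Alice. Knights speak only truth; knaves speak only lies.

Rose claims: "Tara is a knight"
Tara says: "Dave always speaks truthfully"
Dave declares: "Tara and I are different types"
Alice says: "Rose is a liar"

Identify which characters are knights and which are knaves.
Rose is a knave.
Tara is a knave.
Dave is a knave.
Alice is a knight.

Verification:
- Rose (knave) says "Tara is a knight" - this is FALSE (a lie) because Tara is a knave.
- Tara (knave) says "Dave always speaks truthfully" - this is FALSE (a lie) because Dave is a knave.
- Dave (knave) says "Tara and I are different types" - this is FALSE (a lie) because Dave is a knave and Tara is a knave.
- Alice (knight) says "Rose is a liar" - this is TRUE because Rose is a knave.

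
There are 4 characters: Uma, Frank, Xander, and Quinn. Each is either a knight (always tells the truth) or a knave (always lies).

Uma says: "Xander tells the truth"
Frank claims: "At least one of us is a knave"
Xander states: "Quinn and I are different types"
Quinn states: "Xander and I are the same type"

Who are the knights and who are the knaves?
Uma is a knight.
Frank is a knight.
Xander is a knight.
Quinn is a knave.

Verification:
- Uma (knight) says "Xander tells the truth" - this is TRUE because Xander is a knight.
- Frank (knight) says "At least one of us is a knave" - this is TRUE because Quinn is a knave.
- Xander (knight) says "Quinn and I are different types" - this is TRUE because Xander is a knight and Quinn is a knave.
- Quinn (knave) says "Xander and I are the same type" - this is FALSE (a lie) because Quinn is a knave and Xander is a knight.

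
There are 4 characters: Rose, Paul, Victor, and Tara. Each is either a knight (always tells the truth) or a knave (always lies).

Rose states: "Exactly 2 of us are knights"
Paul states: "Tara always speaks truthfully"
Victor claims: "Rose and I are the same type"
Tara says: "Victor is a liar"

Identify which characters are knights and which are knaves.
Rose is a knight.
Paul is a knave.
Victor is a knight.
Tara is a knave.

Verification:
- Rose (knight) says "Exactly 2 of us are knights" - this is TRUE because there are 2 knights.
- Paul (knave) says "Tara always speaks truthfully" - this is FALSE (a lie) because Tara is a knave.
- Victor (knight) says "Rose and I are the same type" - this is TRUE because Victor is a knight and Rose is a knight.
- Tara (knave) says "Victor is a liar" - this is FALSE (a lie) because Victor is a knight.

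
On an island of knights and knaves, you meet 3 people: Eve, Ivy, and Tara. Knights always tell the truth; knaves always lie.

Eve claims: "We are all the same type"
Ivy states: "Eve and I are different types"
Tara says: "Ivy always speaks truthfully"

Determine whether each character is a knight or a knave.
Eve is a knave.
Ivy is a knight.
Tara is a knight.

Verification:
- Eve (knave) says "We are all the same type" - this is FALSE (a lie) because Ivy and Tara are knights and Eve is a knave.
- Ivy (knight) says "Eve and I are different types" - this is TRUE because Ivy is a knight and Eve is a knave.
- Tara (knight) says "Ivy always speaks truthfully" - this is TRUE because Ivy is a knight.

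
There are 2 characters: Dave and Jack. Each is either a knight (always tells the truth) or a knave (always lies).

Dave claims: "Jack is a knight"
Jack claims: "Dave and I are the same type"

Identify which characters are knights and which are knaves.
Dave is a knight.
Jack is a knight.

Verification:
- Dave (knight) says "Jack is a knight" - this is TRUE because Jack is a knight.
- Jack (knight) says "Dave and I are the same type" - this is TRUE because Jack is a knight and Dave is a knight.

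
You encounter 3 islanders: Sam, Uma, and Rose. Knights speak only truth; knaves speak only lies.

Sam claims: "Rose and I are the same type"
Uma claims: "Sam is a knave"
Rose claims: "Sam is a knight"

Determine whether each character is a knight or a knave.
Sam is a knight.
Uma is a knave.
Rose is a knight.

Verification:
- Sam (knight) says "Rose and I are the same type" - this is TRUE because Sam is a knight and Rose is a knight.
- Uma (knave) says "Sam is a knave" - this is FALSE (a lie) because Sam is a knight.
- Rose (knight) says "Sam is a knight" - this is TRUE because Sam is a knight.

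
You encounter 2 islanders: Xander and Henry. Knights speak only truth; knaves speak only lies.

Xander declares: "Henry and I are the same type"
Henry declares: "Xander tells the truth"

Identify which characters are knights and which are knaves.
Xander is a knight.
Henry is a knight.

Verification:
- Xander (knight) says "Henry and I are the same type" - this is TRUE because Xander is a knight and Henry is a knight.
- Henry (knight) says "Xander tells the truth" - this is TRUE because Xander is a knight.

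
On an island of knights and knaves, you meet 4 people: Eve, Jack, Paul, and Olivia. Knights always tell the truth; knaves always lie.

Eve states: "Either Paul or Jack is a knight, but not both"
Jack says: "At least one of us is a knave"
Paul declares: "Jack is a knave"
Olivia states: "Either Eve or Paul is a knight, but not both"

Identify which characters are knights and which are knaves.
Eve is a knight.
Jack is a knight.
Paul is a knave.
Olivia is a knight.

Verification:
- Eve (knight) says "Either Paul or Jack is a knight, but not both" - this is TRUE because Paul is a knave and Jack is a knight.
- Jack (knight) says "At least one of us is a knave" - this is TRUE because Paul is a knave.
- Paul (knave) says "Jack is a knave" - this is FALSE (a lie) because Jack is a knight.
- Olivia (knight) says "Either Eve or Paul is a knight, but not both" - this is TRUE because Eve is a knight and Paul is a knave.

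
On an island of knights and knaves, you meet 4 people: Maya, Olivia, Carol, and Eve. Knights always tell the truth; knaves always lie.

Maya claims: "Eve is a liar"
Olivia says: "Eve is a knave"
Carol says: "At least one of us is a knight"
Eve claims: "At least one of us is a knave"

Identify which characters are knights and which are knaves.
Maya is a knave.
Olivia is a knave.
Carol is a knight.
Eve is a knight.

Verification:
- Maya (knave) says "Eve is a liar" - this is FALSE (a lie) because Eve is a knight.
- Olivia (knave) says "Eve is a knave" - this is FALSE (a lie) because Eve is a knight.
- Carol (knight) says "At least one of us is a knight" - this is TRUE because Carol and Eve are knights.
- Eve (knight) says "At least one of us is a knave" - this is TRUE because Maya and Olivia are knaves.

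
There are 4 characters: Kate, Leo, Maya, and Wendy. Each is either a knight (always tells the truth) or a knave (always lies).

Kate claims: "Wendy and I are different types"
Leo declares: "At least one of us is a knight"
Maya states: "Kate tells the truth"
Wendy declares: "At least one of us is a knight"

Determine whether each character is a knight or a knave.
Kate is a knave.
Leo is a knave.
Maya is a knave.
Wendy is a knave.

Verification:
- Kate (knave) says "Wendy and I are different types" - this is FALSE (a lie) because Kate is a knave and Wendy is a knave.
- Leo (knave) says "At least one of us is a knight" - this is FALSE (a lie) because no one is a knight.
- Maya (knave) says "Kate tells the truth" - this is FALSE (a lie) because Kate is a knave.
- Wendy (knave) says "At least one of us is a knight" - this is FALSE (a lie) because no one is a knight.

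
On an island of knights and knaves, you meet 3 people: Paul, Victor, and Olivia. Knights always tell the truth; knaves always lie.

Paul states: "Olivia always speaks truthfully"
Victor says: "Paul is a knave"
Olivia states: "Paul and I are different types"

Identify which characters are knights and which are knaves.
Paul is a knave.
Victor is a knight.
Olivia is a knave.

Verification:
- Paul (knave) says "Olivia always speaks truthfully" - this is FALSE (a lie) because Olivia is a knave.
- Victor (knight) says "Paul is a knave" - this is TRUE because Paul is a knave.
- Olivia (knave) says "Paul and I are different types" - this is FALSE (a lie) because Olivia is a knave and Paul is a knave.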